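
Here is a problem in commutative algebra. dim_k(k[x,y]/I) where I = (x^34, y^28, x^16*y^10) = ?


k[x,y]/I, I = (x^34, y^28, x^16*y^10)
Rect: 34x28=952. Corner: (34-16)x(28-10)=324.
dim = 952-324 = 628


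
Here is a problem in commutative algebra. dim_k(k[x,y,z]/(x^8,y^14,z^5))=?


Basis: x^iy^jz^k, i<8,j<14,k<5
8*14*5=560


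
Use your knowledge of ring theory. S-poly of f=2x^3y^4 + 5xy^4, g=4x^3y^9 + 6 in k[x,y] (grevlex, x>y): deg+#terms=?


LT(f)=2x^3y^4, LT(g)=4x^3y^9
lcm(LM)=x^3y^9
S(f,g) (scaled by 8 to clear denominators) = 4y^5*f - 2*g = 20xy^9 - 12
2 terms, deg 10.
10+2=12


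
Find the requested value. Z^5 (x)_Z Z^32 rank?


rank(M(x)N) = rank(M)*rank(N)
5*32 = 160


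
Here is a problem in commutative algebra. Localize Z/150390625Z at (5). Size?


5-primary part: 150390625=5^9*77
Size=5^9=1953125


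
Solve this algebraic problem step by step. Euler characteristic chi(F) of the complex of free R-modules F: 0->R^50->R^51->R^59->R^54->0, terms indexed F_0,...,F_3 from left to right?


chi = sum (-1)^i * rank:
(-1)^0*50=50
(-1)^1*51=-51
(-1)^2*59=59
(-1)^3*54=-54
chi=4


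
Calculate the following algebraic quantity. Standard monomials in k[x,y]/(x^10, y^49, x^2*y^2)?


k[x,y]/I, I = (x^10, y^49, x^2*y^2)
Rect: 10x49=490. Corner: (10-2)x(49-2)=376.
dim = 490-376 = 114


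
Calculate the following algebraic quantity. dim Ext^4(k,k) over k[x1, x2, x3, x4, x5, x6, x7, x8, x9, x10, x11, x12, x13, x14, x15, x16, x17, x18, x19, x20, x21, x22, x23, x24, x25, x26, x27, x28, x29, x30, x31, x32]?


C(n,i)=C(32,4)=35960


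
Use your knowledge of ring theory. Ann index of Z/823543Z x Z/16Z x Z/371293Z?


Exponent = lcm of the cyclic orders; pairwise coprime => product.
7^7*2^4*13^5=823543*16*371293=4892412017584


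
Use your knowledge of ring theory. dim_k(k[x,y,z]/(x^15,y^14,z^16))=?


Basis: x^iy^jz^k, i<15,j<14,k<16
15*14*16=3360


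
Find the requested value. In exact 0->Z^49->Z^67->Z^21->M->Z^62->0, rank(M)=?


Alt sum=0:
(-1)^0*49 + (-1)^1*67 + (-1)^2*21 + (-1)^3*? + (-1)^4*62=0
rank(M)=65


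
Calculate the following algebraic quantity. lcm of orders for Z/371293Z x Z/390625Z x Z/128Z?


Exponent = lcm of the cyclic orders; pairwise coprime => product.
13^5*5^8*2^7=371293*390625*128=18564650000000


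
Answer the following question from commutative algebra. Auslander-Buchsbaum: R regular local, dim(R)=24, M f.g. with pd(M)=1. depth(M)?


pd+depth=depth(R)=24
depth=24-1=23


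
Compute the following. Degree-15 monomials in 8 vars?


C(d+n-1,n-1)=C(22,7)=170544


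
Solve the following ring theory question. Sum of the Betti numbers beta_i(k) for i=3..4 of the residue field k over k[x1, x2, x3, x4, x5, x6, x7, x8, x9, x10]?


Koszul resolution: beta_i(k)=C(n,i), n=10
C(10,3)=120, C(10,4)=210
Sum=330


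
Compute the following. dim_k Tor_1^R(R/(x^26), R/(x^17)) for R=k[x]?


Tor_1(R/I,R/J)=(I cap J)/IJ=(x^26)/(x^43)
dim=43-26=min(26,17)=17


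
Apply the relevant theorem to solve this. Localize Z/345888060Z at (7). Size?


7-primary part: 345888060=7^8*60
Size=7^8=5764801


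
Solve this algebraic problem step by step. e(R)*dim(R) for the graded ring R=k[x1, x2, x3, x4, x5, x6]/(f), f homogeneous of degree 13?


e(R)=deg(f)=13, dim(R)=6-1=5
e*dim=13*5=65


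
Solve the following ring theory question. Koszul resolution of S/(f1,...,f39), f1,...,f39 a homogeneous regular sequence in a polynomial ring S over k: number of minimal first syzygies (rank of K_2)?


Regular sequence => Koszul complex is the minimal free resolution.
Syz_1 minimally generated by Koszul relations f_i*e_j - f_j*e_i (i<j): mu(Syz_1) = beta_2 = C(m,2) = m(m-1)/2
m=39
39*38/2 = 741


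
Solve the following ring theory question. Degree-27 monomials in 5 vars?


C(d+n-1,n-1)=C(31,4)=31465


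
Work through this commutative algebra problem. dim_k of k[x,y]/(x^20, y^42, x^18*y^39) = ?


k[x,y]/I, I = (x^20, y^42, x^18*y^39)
Rect: 20x42=840. Corner: (20-18)x(42-39)=6.
dim = 840-6 = 834


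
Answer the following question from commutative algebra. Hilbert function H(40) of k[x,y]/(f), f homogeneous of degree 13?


H(t)=d for t>=d-1.
d=13, t=40
H(40)=13


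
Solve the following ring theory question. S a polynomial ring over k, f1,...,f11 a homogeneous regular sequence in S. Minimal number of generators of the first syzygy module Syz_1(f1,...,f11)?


Regular sequence => Koszul complex is the minimal free resolution.
Syz_1 minimally generated by Koszul relations f_i*e_j - f_j*e_i (i<j): mu(Syz_1) = beta_2 = C(m,2) = m(m-1)/2
m=11
11*10/2 = 55


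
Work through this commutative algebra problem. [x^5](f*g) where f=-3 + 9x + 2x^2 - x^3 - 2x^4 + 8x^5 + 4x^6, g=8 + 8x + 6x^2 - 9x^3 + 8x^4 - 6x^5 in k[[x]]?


[x^5] = sum a_i*b_j, i+j=5
  -3*-6=18
  9*8=72
  2*-9=-18
  -1*6=-6
  -2*8=-16
  8*8=64
Sum=114


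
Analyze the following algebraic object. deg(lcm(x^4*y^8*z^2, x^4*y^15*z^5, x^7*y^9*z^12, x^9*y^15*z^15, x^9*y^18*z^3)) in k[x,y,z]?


lcm = componentwise max:
x: max(4,4,7,9,9)=9
y: max(8,15,9,15,18)=18
z: max(2,5,12,15,3)=15
Total=9+18+15=42


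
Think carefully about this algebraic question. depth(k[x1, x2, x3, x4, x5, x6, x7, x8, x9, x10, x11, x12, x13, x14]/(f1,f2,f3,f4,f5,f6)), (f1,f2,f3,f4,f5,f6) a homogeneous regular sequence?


depth(R)=14
depth(R/I)=14-6=8


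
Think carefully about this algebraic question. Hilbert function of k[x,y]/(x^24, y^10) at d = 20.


k[x,y], I = (x^24, y^10), d = 20
Need i < 24 and d-i < 10.
Range: 11 <= i <= 20.
H(20) = 10


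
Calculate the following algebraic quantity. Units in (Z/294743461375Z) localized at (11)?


Local ring = Z/2357947691Z.
phi(2357947691) = 11^8*(11-1) = 2143588810


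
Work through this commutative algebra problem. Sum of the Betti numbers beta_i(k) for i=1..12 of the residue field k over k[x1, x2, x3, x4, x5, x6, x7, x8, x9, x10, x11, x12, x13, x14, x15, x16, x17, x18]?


Koszul resolution: beta_i(k)=C(n,i), n=18
C(18,1)=18, C(18,2)=153, C(18,3)=816, C(18,4)=3060, C(18,5)=8568, C(18,6)=18564, C(18,7)=31824, C(18,8)=43758, C(18,9)=48620, C(18,10)=43758, C(18,11)=31824, C(18,12)=18564
Sum=249527


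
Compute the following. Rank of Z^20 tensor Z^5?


rank(M(x)N) = rank(M)*rank(N)
20*5 = 100


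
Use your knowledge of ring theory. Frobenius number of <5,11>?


gcd(5,11)=1 => F=ab-a-b=5*11-5-11=55-16=39


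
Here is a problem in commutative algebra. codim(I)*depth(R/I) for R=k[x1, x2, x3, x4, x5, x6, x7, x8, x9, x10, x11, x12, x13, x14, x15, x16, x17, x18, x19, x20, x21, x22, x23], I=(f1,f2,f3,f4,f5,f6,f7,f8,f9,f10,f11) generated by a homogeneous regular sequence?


codim=11, depth=dim(R/I)=23-11=12
Product=11*12=132


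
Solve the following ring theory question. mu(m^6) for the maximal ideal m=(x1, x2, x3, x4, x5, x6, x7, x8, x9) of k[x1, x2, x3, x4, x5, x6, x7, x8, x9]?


Graded Nakayama: mu(m^d) = dim_k (m^d/m^(d+1)) = #degree-6 monomials in 9 vars
C(n+d-1,d)=C(14,6)=3003


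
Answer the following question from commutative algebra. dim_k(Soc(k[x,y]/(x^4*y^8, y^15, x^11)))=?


Socle = ann(m) = span of standard monomials u with x*u, y*u in I (staircase corners).
Minimal generators: x^11, x^4*y^8, y^15
Corners: x^3y^14, x^10y^7
Socle dim=2


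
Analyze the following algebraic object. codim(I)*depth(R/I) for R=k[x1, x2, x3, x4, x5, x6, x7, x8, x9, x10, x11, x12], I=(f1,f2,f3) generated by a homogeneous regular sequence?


codim=3, depth=dim(R/I)=12-3=9
Product=3*9=27


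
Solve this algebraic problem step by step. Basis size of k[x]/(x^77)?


Basis: 1,x,...,x^76
dim=77


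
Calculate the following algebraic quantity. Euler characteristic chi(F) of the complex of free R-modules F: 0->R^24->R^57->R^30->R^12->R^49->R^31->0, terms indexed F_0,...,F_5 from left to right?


chi = sum (-1)^i * rank:
(-1)^0*24=24
(-1)^1*57=-57
(-1)^2*30=30
(-1)^3*12=-12
(-1)^4*49=49
(-1)^5*31=-31
chi=3


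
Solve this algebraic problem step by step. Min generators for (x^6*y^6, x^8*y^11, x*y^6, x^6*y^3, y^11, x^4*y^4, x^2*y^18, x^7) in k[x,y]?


Remove redundant (divisible by others).
x^6*y^6 redundant.
x^8*y^11 redundant.
x^2*y^18 redundant.
Min: x^7, x^6*y^3, x^4*y^4, x*y^6, y^11
Count=5


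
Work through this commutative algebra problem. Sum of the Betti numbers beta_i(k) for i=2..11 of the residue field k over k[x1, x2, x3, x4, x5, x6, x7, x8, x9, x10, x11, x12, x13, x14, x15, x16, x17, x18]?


Koszul resolution: beta_i(k)=C(n,i), n=18
C(18,2)=153, C(18,3)=816, C(18,4)=3060, C(18,5)=8568, C(18,6)=18564, C(18,7)=31824, C(18,8)=43758, C(18,9)=48620, C(18,10)=43758, C(18,11)=31824
Sum=230945


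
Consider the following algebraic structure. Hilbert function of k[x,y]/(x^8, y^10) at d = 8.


k[x,y], I = (x^8, y^10), d = 8
Need i < 8 and d-i < 10.
Range: 0 <= i <= 7.
H(8) = 8


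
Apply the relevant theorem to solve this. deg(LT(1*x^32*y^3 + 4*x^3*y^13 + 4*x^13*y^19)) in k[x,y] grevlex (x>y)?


LT: 1*x^32*y^3
deg_x=32, deg_y=3
Total=32+3=35


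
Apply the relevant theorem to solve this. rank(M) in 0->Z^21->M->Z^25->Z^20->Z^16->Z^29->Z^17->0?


Alt sum=0:
(-1)^0*21 + (-1)^1*? + (-1)^2*25 + (-1)^3*20 + (-1)^4*16 + (-1)^5*29 + (-1)^6*17=0
rank(M)=30


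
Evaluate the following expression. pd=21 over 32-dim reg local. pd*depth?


pd+depth=32
depth=32-21=11
pd*depth=21*11=231


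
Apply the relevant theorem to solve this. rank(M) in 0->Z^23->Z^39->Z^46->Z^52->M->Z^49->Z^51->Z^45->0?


Alt sum=0:
(-1)^0*23 + (-1)^1*39 + (-1)^2*46 + (-1)^3*52 + (-1)^4*? + (-1)^5*49 + (-1)^6*51 + (-1)^7*45=0
rank(M)=65


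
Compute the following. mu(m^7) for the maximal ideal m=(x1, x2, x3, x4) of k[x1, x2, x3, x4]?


Graded Nakayama: mu(m^d) = dim_k (m^d/m^(d+1)) = #degree-7 monomials in 4 vars
C(n+d-1,d)=C(10,7)=120


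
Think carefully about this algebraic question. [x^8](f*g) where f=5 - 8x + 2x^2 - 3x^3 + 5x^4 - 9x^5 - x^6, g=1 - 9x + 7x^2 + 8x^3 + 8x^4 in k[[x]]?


[x^8] = sum a_i*b_j, i+j=8
  5*8=40
  -9*8=-72
  -1*7=-7
Sum=-39


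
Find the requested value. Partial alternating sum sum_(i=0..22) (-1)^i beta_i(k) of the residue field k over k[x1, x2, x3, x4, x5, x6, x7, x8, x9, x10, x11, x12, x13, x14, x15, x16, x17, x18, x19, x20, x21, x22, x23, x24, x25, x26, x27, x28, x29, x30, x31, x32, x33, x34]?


Koszul resolution: beta_i(k)=C(n,i), n=34
sum_(i=0..p) (-1)^i C(n,i) = (-1)^p C(n-1,p)
(-1)^22*C(33,22) = (-1)^22*193536720 = 193536720


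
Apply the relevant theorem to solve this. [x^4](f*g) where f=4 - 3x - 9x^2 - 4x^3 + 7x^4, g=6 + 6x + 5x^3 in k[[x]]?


[x^4] = sum a_i*b_j, i+j=4
  -3*5=-15
  -4*6=-24
  7*6=42
Sum=3


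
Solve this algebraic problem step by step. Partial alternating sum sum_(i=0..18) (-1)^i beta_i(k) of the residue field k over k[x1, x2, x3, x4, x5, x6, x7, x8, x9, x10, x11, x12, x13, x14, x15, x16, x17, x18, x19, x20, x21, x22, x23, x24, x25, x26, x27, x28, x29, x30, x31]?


Koszul resolution: beta_i(k)=C(n,i), n=31
sum_(i=0..p) (-1)^i C(n,i) = (-1)^p C(n-1,p)
(-1)^18*C(30,18) = (-1)^18*86493225 = 86493225


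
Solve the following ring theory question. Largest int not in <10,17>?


gcd(10,17)=1 => F=ab-a-b=10*17-10-17=170-27=143


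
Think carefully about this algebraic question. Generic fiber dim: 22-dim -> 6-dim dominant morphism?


dim(fiber)=dim(X)-dim(Y)=22-6=16


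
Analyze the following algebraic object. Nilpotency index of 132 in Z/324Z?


132^k mod 324:
k=1: 132
k=2: 252
k=3: 216
k=4: 0
First zero at k = 4


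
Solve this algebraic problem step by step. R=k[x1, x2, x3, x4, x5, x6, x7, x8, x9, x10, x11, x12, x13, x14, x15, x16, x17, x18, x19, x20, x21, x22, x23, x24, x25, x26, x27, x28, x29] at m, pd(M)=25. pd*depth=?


pd+depth=29
depth=29-25=4
pd*depth=25*4=100


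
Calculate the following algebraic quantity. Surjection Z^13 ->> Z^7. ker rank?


rank(ker) = 13-7 = 6


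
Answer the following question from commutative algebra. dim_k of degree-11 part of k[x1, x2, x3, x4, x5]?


C(d+n-1,n-1)=C(15,4)=1365


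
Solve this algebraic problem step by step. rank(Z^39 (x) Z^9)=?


rank(M(x)N) = rank(M)*rank(N)
39*9 = 351


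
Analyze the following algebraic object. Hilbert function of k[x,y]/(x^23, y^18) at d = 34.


k[x,y], I = (x^23, y^18), d = 34
Need i < 23 and d-i < 18.
Range: 17 <= i <= 22.
H(34) = 6


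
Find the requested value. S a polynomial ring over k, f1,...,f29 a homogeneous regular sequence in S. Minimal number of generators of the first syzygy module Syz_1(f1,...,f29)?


Regular sequence => Koszul complex is the minimal free resolution.
Syz_1 minimally generated by Koszul relations f_i*e_j - f_j*e_i (i<j): mu(Syz_1) = beta_2 = C(m,2) = m(m-1)/2
m=29
29*28/2 = 406


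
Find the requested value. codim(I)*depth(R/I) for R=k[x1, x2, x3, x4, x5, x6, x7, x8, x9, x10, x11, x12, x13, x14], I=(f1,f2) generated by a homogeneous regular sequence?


codim=2, depth=dim(R/I)=14-2=12
Product=2*12=24


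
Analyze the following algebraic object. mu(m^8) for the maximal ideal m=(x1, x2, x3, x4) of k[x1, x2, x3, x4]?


Graded Nakayama: mu(m^d) = dim_k (m^d/m^(d+1)) = #degree-8 monomials in 4 vars
C(n+d-1,d)=C(11,8)=165


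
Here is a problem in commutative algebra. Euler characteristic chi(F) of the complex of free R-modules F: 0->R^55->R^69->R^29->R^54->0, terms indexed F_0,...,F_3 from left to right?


chi = sum (-1)^i * rank:
(-1)^0*55=55
(-1)^1*69=-69
(-1)^2*29=29
(-1)^3*54=-54
chi=-39


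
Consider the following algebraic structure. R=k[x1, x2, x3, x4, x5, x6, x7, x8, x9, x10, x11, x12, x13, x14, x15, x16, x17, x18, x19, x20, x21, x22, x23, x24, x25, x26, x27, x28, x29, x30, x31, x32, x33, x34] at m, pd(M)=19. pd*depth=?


pd+depth=34
depth=34-19=15
pd*depth=19*15=285


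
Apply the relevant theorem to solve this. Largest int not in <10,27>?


gcd(10,27)=1 => F=ab-a-b=10*27-10-27=270-37=233


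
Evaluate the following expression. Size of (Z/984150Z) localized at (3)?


3-primary part: 984150=3^9*50
Size=3^9=19683


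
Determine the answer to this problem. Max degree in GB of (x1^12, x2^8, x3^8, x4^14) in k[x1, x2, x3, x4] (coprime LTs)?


Pure powers, coprime LTs => already GB.
Degrees: 12, 8, 8, 14
Max=14


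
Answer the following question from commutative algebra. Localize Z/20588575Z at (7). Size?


7-primary part: 20588575=7^7*25
Size=7^7=823543


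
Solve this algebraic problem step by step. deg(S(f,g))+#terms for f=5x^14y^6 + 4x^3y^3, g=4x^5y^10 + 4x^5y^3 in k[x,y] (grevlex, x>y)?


LT(f)=5x^14y^6, LT(g)=4x^5y^10
lcm(LM)=x^14y^10
S(f,g) (scaled by 20 to clear denominators) = 4y^4*f - 5x^9*g = -20x^14y^3 + 16x^3y^7
2 terms, deg 17.
17+2=19


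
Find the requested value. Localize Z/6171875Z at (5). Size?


5-primary part: 6171875=5^7*79
Size=5^7=78125


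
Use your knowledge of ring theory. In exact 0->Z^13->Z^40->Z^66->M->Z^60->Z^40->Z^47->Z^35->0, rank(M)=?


Alt sum=0:
(-1)^0*13 + (-1)^1*40 + (-1)^2*66 + (-1)^3*? + (-1)^4*60 + (-1)^5*40 + (-1)^6*47 + (-1)^7*35=0
rank(M)=71


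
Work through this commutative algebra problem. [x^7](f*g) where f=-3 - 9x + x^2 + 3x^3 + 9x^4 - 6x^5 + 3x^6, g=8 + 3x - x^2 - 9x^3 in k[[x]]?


[x^7] = sum a_i*b_j, i+j=7
  9*-9=-81
  -6*-1=6
  3*3=9
Sum=-66


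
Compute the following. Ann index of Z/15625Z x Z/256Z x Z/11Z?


Exponent = lcm of the cyclic orders; pairwise coprime => product.
5^6*2^8*11^1=15625*256*11=44000000


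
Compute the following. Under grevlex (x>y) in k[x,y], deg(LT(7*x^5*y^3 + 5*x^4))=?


LT: 7*x^5*y^3
deg_x=5, deg_y=3
Total=5+3=8


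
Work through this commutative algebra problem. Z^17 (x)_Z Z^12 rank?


rank(M(x)N) = rank(M)*rank(N)
17*12 = 204


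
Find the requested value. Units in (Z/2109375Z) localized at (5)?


Local ring = Z/78125Z.
phi(78125) = 5^6*(5-1) = 62500


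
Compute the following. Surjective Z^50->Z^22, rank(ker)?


rank(ker) = 50-22 = 28


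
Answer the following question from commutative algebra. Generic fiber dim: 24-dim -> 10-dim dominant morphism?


dim(fiber)=dim(X)-dim(Y)=24-10=14


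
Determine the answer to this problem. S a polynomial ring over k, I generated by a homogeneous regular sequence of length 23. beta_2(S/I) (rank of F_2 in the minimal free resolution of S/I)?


Regular sequence => Koszul complex is the minimal free resolution.
Syz_1 minimally generated by Koszul relations f_i*e_j - f_j*e_i (i<j): mu(Syz_1) = beta_2 = C(m,2) = m(m-1)/2
m=23
23*22/2 = 253


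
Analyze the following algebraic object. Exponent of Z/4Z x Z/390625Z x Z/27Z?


Exponent = lcm of the cyclic orders; pairwise coprime => product.
2^2*5^8*3^3=4*390625*27=42187500


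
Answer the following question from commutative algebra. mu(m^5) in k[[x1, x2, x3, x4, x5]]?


C(n+d-1,d)=C(9,5)=126


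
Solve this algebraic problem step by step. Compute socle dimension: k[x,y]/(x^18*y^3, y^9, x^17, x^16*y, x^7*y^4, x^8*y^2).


Socle = ann(m) = span of standard monomials u with x*u, y*u in I (staircase corners).
Redundant generators: x^18*y^3
Minimal generators: x^17, x^16*y, x^8*y^2, x^7*y^4, y^9
Corners: x^6y^8, x^7y^3, x^15y, x^16
Socle dim=4


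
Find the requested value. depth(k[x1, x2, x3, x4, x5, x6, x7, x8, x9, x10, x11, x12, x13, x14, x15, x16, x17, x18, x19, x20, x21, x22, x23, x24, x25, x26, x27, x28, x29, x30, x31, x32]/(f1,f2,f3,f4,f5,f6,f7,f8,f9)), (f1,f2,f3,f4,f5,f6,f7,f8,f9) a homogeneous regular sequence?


depth(R)=32
depth(R/I)=32-9=23


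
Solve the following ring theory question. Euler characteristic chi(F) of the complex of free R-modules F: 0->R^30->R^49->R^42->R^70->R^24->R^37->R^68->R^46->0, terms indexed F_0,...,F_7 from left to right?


chi = sum (-1)^i * rank:
(-1)^0*30=30
(-1)^1*49=-49
(-1)^2*42=42
(-1)^3*70=-70
(-1)^4*24=24
(-1)^5*37=-37
(-1)^6*68=68
(-1)^7*46=-46
chi=-38


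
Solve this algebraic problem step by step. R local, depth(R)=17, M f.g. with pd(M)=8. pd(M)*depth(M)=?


pd+depth=17
depth=17-8=9
pd*depth=8*9=72


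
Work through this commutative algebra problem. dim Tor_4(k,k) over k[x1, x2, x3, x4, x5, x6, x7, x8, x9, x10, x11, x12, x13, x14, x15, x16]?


Koszul: C(n,i)=C(16,4)=1820


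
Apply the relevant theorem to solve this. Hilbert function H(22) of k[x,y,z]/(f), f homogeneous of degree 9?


C(24,2)-C(15,2)=276-105=171


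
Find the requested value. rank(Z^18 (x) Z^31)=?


rank(M(x)N) = rank(M)*rank(N)
18*31 = 558


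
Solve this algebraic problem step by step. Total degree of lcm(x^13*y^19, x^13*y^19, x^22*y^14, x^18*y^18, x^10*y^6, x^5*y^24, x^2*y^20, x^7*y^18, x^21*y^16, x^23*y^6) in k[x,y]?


lcm = componentwise max:
x: max(13,13,22,18,10,5,2,7,21,23)=23
y: max(19,19,14,18,6,24,20,18,16,6)=24
Total=23+24=47


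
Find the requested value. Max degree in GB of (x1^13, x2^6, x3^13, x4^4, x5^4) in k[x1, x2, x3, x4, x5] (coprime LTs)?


Pure powers, coprime LTs => already GB.
Degrees: 13, 6, 13, 4, 4
Max=13


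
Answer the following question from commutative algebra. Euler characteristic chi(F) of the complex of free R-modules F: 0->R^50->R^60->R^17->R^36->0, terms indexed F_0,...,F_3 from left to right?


chi = sum (-1)^i * rank:
(-1)^0*50=50
(-1)^1*60=-60
(-1)^2*17=17
(-1)^3*36=-36
chi=-29


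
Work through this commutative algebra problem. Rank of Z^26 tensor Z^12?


rank(M(x)N) = rank(M)*rank(N)
26*12 = 312


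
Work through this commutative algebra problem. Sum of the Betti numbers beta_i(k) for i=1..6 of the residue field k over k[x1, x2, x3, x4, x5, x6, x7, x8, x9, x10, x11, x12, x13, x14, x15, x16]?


Koszul resolution: beta_i(k)=C(n,i), n=16
C(16,1)=16, C(16,2)=120, C(16,3)=560, C(16,4)=1820, C(16,5)=4368, C(16,6)=8008
Sum=14892


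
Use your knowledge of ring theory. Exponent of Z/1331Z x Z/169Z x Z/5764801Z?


Exponent = lcm of the cyclic orders; pairwise coprime => product.
11^3*13^2*7^8=1331*169*5764801=1296728572139


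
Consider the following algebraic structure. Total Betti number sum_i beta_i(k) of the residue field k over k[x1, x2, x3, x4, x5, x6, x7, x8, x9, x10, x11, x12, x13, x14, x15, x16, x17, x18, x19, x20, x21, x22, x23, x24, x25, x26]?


Koszul resolution: beta_i(k)=C(n,i), n=26
sum_i C(26,i) = 2^26 = 67108864


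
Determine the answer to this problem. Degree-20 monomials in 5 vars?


C(d+n-1,n-1)=C(24,4)=10626


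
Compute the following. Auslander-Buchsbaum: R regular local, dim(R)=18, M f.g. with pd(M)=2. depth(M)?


pd+depth=depth(R)=18
depth=18-2=16


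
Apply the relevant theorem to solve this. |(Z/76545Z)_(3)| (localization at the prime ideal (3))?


3-primary part: 76545=3^7*35
Size=3^7=2187


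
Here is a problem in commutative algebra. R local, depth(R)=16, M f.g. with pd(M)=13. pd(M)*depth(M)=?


pd+depth=16
depth=16-13=3
pd*depth=13*3=39


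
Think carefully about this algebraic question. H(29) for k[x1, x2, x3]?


C(d+n-1,n-1)=C(31,2)=465


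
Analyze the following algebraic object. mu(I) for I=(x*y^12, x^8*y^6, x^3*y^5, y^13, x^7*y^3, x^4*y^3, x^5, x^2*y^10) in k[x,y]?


Remove redundant (divisible by others).
x^7*y^3 redundant.
x^8*y^6 redundant.
Min: x^5, x^4*y^3, x^3*y^5, x^2*y^10, x*y^12, y^13
Count=6


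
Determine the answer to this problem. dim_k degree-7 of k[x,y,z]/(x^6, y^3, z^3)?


Need i<6, j<3, k<3 with i+j+k=7.
For each i, j ranges over max(0,7-i-2)..min(2,7-i):
  i=0: j in [5,2] -> 0
  i=1: j in [4,2] -> 0
  i=2: j in [3,2] -> 0
  i=3: j in [2,2] -> 1
  i=4: j in [1,2] -> 2
  i=5: j in [0,2] -> 3
H(7) = 0+0+0+1+2+3 = 6


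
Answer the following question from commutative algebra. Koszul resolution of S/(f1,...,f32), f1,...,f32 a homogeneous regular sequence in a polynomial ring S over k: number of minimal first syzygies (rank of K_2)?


Regular sequence => Koszul complex is the minimal free resolution.
Syz_1 minimally generated by Koszul relations f_i*e_j - f_j*e_i (i<j): mu(Syz_1) = beta_2 = C(m,2) = m(m-1)/2
m=32
32*31/2 = 496


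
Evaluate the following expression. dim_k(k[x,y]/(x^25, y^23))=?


Basis: x^i*y^j, i<25, j<23
25*23=575


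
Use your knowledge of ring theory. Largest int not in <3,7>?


gcd(3,7)=1 => F=ab-a-b=3*7-3-7=21-10=11


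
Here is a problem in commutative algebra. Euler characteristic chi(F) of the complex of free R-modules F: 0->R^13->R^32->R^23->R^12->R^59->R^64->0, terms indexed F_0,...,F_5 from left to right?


chi = sum (-1)^i * rank:
(-1)^0*13=13
(-1)^1*32=-32
(-1)^2*23=23
(-1)^3*12=-12
(-1)^4*59=59
(-1)^5*64=-64
chi=-13


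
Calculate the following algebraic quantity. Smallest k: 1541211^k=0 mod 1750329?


1541211^k mod 1750329:
k=1: 1541211
k=2: 118188
k=3: 1157625
k=4: 777924
k=5: 1166886
k=6: 0
First zero at k = 6


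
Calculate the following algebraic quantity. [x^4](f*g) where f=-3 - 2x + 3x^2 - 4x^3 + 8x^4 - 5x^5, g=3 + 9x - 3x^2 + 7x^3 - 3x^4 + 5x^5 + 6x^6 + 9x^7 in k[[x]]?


[x^4] = sum a_i*b_j, i+j=4
  -3*-3=9
  -2*7=-14
  3*-3=-9
  -4*9=-36
  8*3=24
Sum=-26


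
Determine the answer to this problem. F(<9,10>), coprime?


gcd(9,10)=1 => F=ab-a-b=9*10-9-10=90-19=71


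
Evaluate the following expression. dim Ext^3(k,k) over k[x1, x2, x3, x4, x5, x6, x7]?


C(n,i)=C(7,3)=35


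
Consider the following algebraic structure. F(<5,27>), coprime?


gcd(5,27)=1 => F=ab-a-b=5*27-5-27=135-32=103


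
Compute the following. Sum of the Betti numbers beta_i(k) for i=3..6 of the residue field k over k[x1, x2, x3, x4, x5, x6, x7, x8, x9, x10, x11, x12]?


Koszul resolution: beta_i(k)=C(n,i), n=12
C(12,3)=220, C(12,4)=495, C(12,5)=792, C(12,6)=924
Sum=2431


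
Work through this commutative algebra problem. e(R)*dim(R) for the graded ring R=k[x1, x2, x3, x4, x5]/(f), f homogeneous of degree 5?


e(R)=deg(f)=5, dim(R)=5-1=4
e*dim=5*4=20


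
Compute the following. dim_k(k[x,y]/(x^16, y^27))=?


Basis: x^i*y^j, i<16, j<27
16*27=432


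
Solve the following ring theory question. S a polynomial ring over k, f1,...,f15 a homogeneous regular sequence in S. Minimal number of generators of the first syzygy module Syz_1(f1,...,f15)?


Regular sequence => Koszul complex is the minimal free resolution.
Syz_1 minimally generated by Koszul relations f_i*e_j - f_j*e_i (i<j): mu(Syz_1) = beta_2 = C(m,2) = m(m-1)/2
m=15
15*14/2 = 105


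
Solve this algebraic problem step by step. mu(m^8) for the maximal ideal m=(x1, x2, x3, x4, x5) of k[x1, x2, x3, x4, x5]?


Graded Nakayama: mu(m^d) = dim_k (m^d/m^(d+1)) = #degree-8 monomials in 5 vars
C(n+d-1,d)=C(12,8)=495


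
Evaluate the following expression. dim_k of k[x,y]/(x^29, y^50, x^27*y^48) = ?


k[x,y]/I, I = (x^29, y^50, x^27*y^48)
Rect: 29x50=1450. Corner: (29-27)x(50-48)=4.
dim = 1450-4 = 1446


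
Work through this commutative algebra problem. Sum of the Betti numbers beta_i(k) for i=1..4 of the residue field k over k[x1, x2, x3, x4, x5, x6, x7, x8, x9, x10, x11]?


Koszul resolution: beta_i(k)=C(n,i), n=11
C(11,1)=11, C(11,2)=55, C(11,3)=165, C(11,4)=330
Sum=561


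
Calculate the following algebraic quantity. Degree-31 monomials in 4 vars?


C(d+n-1,n-1)=C(34,3)=5984


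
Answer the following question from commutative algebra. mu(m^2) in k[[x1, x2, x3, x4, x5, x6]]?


C(n+d-1,d)=C(7,2)=21


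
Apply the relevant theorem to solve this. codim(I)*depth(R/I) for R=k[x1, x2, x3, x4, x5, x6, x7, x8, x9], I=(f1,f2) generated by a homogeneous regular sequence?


codim=2, depth=dim(R/I)=9-2=7
Product=2*7=14


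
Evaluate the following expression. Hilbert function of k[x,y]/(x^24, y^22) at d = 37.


k[x,y], I = (x^24, y^22), d = 37
Need i < 24 and d-i < 22.
Range: 16 <= i <= 23.
H(37) = 8


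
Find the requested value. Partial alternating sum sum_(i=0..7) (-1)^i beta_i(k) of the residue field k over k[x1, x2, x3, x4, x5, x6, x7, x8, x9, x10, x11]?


Koszul resolution: beta_i(k)=C(n,i), n=11
sum_(i=0..p) (-1)^i C(n,i) = (-1)^p C(n-1,p)
(-1)^7*C(10,7) = (-1)^7*120 = -120


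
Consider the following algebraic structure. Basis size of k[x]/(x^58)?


Basis: 1,x,...,x^57
dim=58


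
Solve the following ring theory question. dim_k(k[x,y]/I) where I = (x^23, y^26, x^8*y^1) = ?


k[x,y]/I, I = (x^23, y^26, x^8*y^1)
Rect: 23x26=598. Corner: (23-8)x(26-1)=375.
dim = 598-375 = 223


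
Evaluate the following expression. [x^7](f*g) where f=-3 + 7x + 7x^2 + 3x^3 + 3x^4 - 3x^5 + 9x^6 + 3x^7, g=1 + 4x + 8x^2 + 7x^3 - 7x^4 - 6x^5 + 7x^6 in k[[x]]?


[x^7] = sum a_i*b_j, i+j=7
  7*7=49
  7*-6=-42
  3*-7=-21
  3*7=21
  -3*8=-24
  9*4=36
  3*1=3
Sum=22


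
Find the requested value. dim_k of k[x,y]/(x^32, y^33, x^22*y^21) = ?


k[x,y]/I, I = (x^32, y^33, x^22*y^21)
Rect: 32x33=1056. Corner: (32-22)x(33-21)=120.
dim = 1056-120 = 936


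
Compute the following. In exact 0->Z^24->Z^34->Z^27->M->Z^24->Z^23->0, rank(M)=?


Alt sum=0:
(-1)^0*24 + (-1)^1*34 + (-1)^2*27 + (-1)^3*? + (-1)^4*24 + (-1)^5*23=0
rank(M)=18


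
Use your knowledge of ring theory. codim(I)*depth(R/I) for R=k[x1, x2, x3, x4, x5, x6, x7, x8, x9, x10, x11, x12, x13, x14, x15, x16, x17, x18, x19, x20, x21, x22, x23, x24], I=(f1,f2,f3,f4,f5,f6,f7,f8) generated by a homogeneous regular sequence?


codim=8, depth=dim(R/I)=24-8=16
Product=8*16=128


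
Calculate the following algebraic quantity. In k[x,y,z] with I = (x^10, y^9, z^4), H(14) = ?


Need i<10, j<9, k<4 with i+j+k=14.
For each i, j ranges over max(0,14-i-3)..min(8,14-i):
  i=0: j in [11,8] -> 0
  i=1: j in [10,8] -> 0
  i=2: j in [9,8] -> 0
  i=3: j in [8,8] -> 1
  i=4: j in [7,8] -> 2
  i=5: j in [6,8] -> 3
  i=6: j in [5,8] -> 4
  i=7: j in [4,7] -> 4
  i=8: j in [3,6] -> 4
  i=9: j in [2,5] -> 4
H(14) = 0+0+0+1+2+3+4+4+4+4 = 22


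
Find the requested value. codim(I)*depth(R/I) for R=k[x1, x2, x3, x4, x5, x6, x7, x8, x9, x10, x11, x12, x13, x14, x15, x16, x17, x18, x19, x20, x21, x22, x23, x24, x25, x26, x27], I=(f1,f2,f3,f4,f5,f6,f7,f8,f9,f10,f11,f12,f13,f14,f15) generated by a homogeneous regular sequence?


codim=15, depth=dim(R/I)=27-15=12
Product=15*12=180


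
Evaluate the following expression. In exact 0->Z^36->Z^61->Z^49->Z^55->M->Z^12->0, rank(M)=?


Alt sum=0:
(-1)^0*36 + (-1)^1*61 + (-1)^2*49 + (-1)^3*55 + (-1)^4*? + (-1)^5*12=0
rank(M)=43


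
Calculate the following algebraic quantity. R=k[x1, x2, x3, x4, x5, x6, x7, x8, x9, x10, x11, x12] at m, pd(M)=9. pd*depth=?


pd+depth=12
depth=12-9=3
pd*depth=9*3=27


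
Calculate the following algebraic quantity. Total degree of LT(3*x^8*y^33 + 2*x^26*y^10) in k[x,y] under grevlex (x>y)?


LT: 3*x^8*y^33
deg_x=8, deg_y=33
Total=8+33=41


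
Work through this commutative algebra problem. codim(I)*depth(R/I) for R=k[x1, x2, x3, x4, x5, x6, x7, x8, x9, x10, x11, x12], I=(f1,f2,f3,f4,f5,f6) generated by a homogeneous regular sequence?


codim=6, depth=dim(R/I)=12-6=6
Product=6*6=36


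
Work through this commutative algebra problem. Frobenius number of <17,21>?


gcd(17,21)=1 => F=ab-a-b=17*21-17-21=357-38=319


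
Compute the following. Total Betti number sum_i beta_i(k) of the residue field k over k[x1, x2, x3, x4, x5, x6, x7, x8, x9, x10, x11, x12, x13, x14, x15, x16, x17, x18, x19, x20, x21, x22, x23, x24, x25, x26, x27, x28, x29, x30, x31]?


Koszul resolution: beta_i(k)=C(n,i), n=31
sum_i C(31,i) = 2^31 = 2147483648


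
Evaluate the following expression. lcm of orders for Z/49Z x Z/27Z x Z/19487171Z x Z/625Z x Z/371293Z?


Exponent = lcm of the cyclic orders; pairwise coprime => product.
7^2*3^3*11^7*5^4*13^5=49*27*19487171*625*371293=5982812869326418125


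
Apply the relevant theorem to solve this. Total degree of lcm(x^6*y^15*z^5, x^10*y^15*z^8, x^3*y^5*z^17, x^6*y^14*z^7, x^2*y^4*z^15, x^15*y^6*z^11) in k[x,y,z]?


lcm = componentwise max:
x: max(6,10,3,6,2,15)=15
y: max(15,15,5,14,4,6)=15
z: max(5,8,17,7,15,11)=17
Total=15+15+17=47


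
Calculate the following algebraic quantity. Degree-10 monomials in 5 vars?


C(d+n-1,n-1)=C(14,4)=1001


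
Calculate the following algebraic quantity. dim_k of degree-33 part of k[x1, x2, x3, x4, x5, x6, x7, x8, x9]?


C(d+n-1,n-1)=C(41,8)=95548245


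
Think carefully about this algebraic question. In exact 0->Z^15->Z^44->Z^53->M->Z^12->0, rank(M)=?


Alt sum=0:
(-1)^0*15 + (-1)^1*44 + (-1)^2*53 + (-1)^3*? + (-1)^4*12=0
rank(M)=36


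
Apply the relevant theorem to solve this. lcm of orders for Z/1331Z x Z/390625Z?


Exponent = lcm of the cyclic orders; pairwise coprime => product.
11^3*5^8=1331*390625=519921875


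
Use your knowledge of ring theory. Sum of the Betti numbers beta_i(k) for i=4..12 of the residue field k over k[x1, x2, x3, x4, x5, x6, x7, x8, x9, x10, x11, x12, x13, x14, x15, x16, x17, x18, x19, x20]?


Koszul resolution: beta_i(k)=C(n,i), n=20
C(20,4)=4845, C(20,5)=15504, C(20,6)=38760, C(20,7)=77520, C(20,8)=125970, C(20,9)=167960, C(20,10)=184756, C(20,11)=167960, C(20,12)=125970
Sum=909245


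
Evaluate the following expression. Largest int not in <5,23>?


gcd(5,23)=1 => F=ab-a-b=5*23-5-23=115-28=87


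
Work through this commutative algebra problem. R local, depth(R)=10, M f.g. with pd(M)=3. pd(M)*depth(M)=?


pd+depth=10
depth=10-3=7
pd*depth=3*7=21


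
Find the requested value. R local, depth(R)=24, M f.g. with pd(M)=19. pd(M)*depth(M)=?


pd+depth=24
depth=24-19=5
pd*depth=19*5=95


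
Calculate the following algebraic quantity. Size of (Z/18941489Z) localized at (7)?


7-primary part: 18941489=7^7*23
Size=7^7=823543


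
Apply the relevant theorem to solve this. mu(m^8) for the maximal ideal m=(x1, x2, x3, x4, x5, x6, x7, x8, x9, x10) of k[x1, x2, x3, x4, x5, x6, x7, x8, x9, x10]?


Graded Nakayama: mu(m^d) = dim_k (m^d/m^(d+1)) = #degree-8 monomials in 10 vars
C(n+d-1,d)=C(17,8)=24310


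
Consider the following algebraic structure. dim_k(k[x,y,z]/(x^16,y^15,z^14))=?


Basis: x^iy^jz^k, i<16,j<15,k<14
16*15*14=3360


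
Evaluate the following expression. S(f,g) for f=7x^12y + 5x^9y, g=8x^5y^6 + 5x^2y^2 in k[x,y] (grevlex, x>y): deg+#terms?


LT(f)=7x^12y, LT(g)=8x^5y^6
lcm(LM)=x^12y^6
S(f,g) (scaled by 56 to clear denominators) = 8y^5*f - 7x^7*g = 40x^9y^6 - 35x^9y^2
2 terms, deg 15.
15+2=17


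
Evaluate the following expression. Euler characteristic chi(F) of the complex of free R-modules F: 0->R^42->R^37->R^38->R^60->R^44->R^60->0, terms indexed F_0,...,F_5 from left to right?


chi = sum (-1)^i * rank:
(-1)^0*42=42
(-1)^1*37=-37
(-1)^2*38=38
(-1)^3*60=-60
(-1)^4*44=44
(-1)^5*60=-60
chi=-33


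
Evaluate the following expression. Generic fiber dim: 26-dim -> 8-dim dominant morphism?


dim(fiber)=dim(X)-dim(Y)=26-8=18


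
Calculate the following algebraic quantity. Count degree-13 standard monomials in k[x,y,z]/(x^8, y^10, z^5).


Need i<8, j<10, k<5 with i+j+k=13.
For each i, j ranges over max(0,13-i-4)..min(9,13-i):
  i=0: j in [9,9] -> 1
  i=1: j in [8,9] -> 2
  i=2: j in [7,9] -> 3
  i=3: j in [6,9] -> 4
  i=4: j in [5,9] -> 5
  i=5: j in [4,8] -> 5
  i=6: j in [3,7] -> 5
  i=7: j in [2,6] -> 5
H(13) = 1+2+3+4+5+5+5+5 = 30


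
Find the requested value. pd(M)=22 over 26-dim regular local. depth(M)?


pd+depth=depth(R)=26
depth=26-22=4


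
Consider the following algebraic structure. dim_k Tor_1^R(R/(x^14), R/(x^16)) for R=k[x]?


Tor_1(R/I,R/J)=(I cap J)/IJ=(x^16)/(x^30)
dim=30-16=min(14,16)=14


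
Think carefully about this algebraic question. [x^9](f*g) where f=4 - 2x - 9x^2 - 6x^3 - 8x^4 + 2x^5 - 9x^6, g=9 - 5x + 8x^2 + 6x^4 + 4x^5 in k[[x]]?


[x^9] = sum a_i*b_j, i+j=9
  -8*4=-32
  2*6=12
Sum=-20


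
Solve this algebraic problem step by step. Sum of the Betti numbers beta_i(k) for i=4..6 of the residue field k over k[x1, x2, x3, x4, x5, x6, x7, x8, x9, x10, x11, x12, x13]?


Koszul resolution: beta_i(k)=C(n,i), n=13
C(13,4)=715, C(13,5)=1287, C(13,6)=1716
Sum=3718


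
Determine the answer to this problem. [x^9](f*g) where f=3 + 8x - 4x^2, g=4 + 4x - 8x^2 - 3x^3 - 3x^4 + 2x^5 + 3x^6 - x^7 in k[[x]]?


[x^9] = sum a_i*b_j, i+j=9
  -4*-1=4
Sum=4


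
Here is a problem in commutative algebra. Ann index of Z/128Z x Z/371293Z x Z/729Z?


Exponent = lcm of the cyclic orders; pairwise coprime => product.
2^7*13^5*3^6=128*371293*729=34646092416


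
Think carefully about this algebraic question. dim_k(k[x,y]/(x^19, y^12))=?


Basis: x^i*y^j, i<19, j<12
19*12=228


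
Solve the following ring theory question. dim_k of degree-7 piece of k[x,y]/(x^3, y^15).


k[x,y], I = (x^3, y^15), d = 7
Need i < 3 and d-i < 15.
Range: 0 <= i <= 2.
H(7) = 3


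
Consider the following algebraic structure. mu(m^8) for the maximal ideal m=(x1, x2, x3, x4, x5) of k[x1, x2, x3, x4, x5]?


Graded Nakayama: mu(m^d) = dim_k (m^d/m^(d+1)) = #degree-8 monomials in 5 vars
C(n+d-1,d)=C(12,8)=495


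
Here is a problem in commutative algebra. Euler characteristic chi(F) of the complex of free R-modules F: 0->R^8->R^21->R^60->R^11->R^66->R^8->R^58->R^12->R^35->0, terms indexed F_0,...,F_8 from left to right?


chi = sum (-1)^i * rank:
(-1)^0*8=8
(-1)^1*21=-21
(-1)^2*60=60
(-1)^3*11=-11
(-1)^4*66=66
(-1)^5*8=-8
(-1)^6*58=58
(-1)^7*12=-12
(-1)^8*35=35
chi=175


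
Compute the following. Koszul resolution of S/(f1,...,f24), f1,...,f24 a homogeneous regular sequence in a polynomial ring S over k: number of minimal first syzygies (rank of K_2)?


Regular sequence => Koszul complex is the minimal free resolution.
Syz_1 minimally generated by Koszul relations f_i*e_j - f_j*e_i (i<j): mu(Syz_1) = beta_2 = C(m,2) = m(m-1)/2
m=24
24*23/2 = 276


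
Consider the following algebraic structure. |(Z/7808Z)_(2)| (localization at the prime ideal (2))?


2-primary part: 7808=2^7*61
Size=2^7=128


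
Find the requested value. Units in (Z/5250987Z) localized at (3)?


Local ring = Z/2187Z.
phi(2187) = 3^6*(3-1) = 1458


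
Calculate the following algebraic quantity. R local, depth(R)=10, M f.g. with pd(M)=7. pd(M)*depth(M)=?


pd+depth=10
depth=10-7=3
pd*depth=7*3=21


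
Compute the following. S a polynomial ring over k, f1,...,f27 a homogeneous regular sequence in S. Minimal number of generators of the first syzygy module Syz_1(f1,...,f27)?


Regular sequence => Koszul complex is the minimal free resolution.
Syz_1 minimally generated by Koszul relations f_i*e_j - f_j*e_i (i<j): mu(Syz_1) = beta_2 = C(m,2) = m(m-1)/2
m=27
27*26/2 = 351


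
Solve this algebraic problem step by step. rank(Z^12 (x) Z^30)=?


rank(M(x)N) = rank(M)*rank(N)
12*30 = 360


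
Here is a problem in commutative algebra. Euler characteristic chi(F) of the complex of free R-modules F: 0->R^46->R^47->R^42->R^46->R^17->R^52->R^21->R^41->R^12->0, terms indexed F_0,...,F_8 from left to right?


chi = sum (-1)^i * rank:
(-1)^0*46=46
(-1)^1*47=-47
(-1)^2*42=42
(-1)^3*46=-46
(-1)^4*17=17
(-1)^5*52=-52
(-1)^6*21=21
(-1)^7*41=-41
(-1)^8*12=12
chi=-48


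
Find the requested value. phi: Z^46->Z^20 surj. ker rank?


rank(ker) = 46-20 = 26


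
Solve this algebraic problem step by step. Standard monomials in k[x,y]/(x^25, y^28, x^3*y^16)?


k[x,y]/I, I = (x^25, y^28, x^3*y^16)
Rect: 25x28=700. Corner: (25-3)x(28-16)=264.
dim = 700-264 = 436


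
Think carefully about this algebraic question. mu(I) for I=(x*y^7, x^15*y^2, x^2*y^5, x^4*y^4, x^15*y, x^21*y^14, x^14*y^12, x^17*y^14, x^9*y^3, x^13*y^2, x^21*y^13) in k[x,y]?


Remove redundant (divisible by others).
x^15*y^2 redundant.
x^21*y^14 redundant.
x^21*y^13 redundant.
x^17*y^14 redundant.
x^14*y^12 redundant.
Min: x^15*y, x^13*y^2, x^9*y^3, x^4*y^4, x^2*y^5, x*y^7
Count=6


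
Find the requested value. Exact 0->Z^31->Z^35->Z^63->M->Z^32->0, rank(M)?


Alt sum=0:
(-1)^0*31 + (-1)^1*35 + (-1)^2*63 + (-1)^3*? + (-1)^4*32=0
rank(M)=91


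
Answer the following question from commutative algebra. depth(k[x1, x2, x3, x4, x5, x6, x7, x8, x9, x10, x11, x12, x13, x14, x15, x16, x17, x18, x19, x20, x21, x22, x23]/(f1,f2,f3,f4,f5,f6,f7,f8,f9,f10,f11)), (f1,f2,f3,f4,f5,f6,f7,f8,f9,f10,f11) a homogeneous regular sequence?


depth(R)=23
depth(R/I)=23-11=12


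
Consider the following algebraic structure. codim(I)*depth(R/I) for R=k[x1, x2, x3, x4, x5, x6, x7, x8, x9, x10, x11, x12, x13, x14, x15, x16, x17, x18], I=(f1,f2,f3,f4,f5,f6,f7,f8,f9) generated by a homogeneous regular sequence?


codim=9, depth=dim(R/I)=18-9=9
Product=9*9=81


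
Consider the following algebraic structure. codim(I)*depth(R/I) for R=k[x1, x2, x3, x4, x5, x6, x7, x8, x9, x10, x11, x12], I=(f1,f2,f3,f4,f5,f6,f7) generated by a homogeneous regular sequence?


codim=7, depth=dim(R/I)=12-7=5
Product=7*5=35


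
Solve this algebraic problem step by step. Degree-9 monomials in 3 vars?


C(d+n-1,n-1)=C(11,2)=55


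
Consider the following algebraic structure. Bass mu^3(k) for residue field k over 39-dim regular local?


C(n,i)=C(39,3)=9139


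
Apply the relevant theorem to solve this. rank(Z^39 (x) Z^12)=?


rank(M(x)N) = rank(M)*rank(N)
39*12 = 468


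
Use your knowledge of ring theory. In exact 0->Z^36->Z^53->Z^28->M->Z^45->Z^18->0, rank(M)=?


Alt sum=0:
(-1)^0*36 + (-1)^1*53 + (-1)^2*28 + (-1)^3*? + (-1)^4*45 + (-1)^5*18=0
rank(M)=38


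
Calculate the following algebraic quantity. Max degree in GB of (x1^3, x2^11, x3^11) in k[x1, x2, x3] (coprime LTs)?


Pure powers, coprime LTs => already GB.
Degrees: 3, 11, 11
Max=11


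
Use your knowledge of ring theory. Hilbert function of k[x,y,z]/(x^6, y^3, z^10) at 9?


Need i<6, j<3, k<10 with i+j+k=9.
For each i, j ranges over max(0,9-i-9)..min(2,9-i):
  i=0: j in [0,2] -> 3
  i=1: j in [0,2] -> 3
  i=2: j in [0,2] -> 3
  i=3: j in [0,2] -> 3
  i=4: j in [0,2] -> 3
  i=5: j in [0,2] -> 3
H(9) = 3+3+3+3+3+3 = 18
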